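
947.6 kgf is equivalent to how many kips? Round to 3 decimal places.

1 kilogram-force = 0.00220462 kips.
Thus 947.6 × 0.00220462 ≈ 2.089 kip.

2.089 kips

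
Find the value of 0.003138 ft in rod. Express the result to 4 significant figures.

1 ft = 0.0606061 rods.
0.003138 × 0.0606061 ≈ 0.0001902 rod.

0.0001902 rod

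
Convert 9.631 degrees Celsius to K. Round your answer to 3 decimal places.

K = °C + 273.15.
Applying the formula gives 282.781 K.

282.781 K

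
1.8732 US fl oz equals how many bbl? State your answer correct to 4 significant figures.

1 US fl oz = 0.000186012 bbl.
1.8732 × 0.000186012 ≈ 0.0003484 bbl.

0.0003484 bbl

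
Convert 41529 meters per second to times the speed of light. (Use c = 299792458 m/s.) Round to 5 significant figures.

0.00013853 times the speed of light

1 m/s = 3.33564 × 10^-9 c.
So 41529 × 3.33564 × 10^-9 ≈ 0.00013853 c.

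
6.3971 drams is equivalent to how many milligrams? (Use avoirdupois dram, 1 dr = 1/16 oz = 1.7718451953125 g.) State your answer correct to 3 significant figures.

1 dr = 1771.85 mg.
Thus 6.3971 × 1771.85 ≈ 11300 mg.

11300 milligrams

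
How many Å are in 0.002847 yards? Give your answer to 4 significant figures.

1 yd = 9.14400e+9 angstroms.
Then 0.002847 × 9.14400e+9 ≈ 2.603e+7 Å.

2.603e+7 Å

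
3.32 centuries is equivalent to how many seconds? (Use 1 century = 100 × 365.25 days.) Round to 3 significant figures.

1 century = 3.15576 × 10^9 seconds.
So 3.32 × 3.15576 × 10^9 ≈ 1.05 × 10^10 s.

1.05 × 10^10 seconds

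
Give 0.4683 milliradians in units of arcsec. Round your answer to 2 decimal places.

96.59 arcsec

1 milliradian = 206.265 arcsec.
Thus 0.4683 × 206.265 ≈ 96.59 arcsec.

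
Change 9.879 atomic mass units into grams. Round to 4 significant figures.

1.640e-23 g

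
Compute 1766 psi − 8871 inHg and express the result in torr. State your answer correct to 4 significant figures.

1766 psi = 91328.6 torr and 8871 inHg = 225323 torr.
91328.6 − 225323 ≈ -134000 torr.

-134000 torr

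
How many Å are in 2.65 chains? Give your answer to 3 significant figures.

1 chain = 2.01168 × 10^11 Å.
Then 2.65 × 2.01168 × 10^11 ≈ 5.33 × 10^11 Å.

5.33 × 10^11 Å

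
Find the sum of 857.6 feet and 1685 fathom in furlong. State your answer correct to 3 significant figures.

16.6 furlong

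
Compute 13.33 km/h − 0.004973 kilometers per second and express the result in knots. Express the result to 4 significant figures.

-2.469 kn

13.33 km/h = 7.19762 kn and 0.004973 km/s = 9.66674 kn.
7.19762 − 9.66674 ≈ -2.469 kn.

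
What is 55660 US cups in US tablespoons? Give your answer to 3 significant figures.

891000 US tbsp

1 US cup = 16.0000 US tbsp.
55660 × 16.0000 ≈ 891000 US tbsp.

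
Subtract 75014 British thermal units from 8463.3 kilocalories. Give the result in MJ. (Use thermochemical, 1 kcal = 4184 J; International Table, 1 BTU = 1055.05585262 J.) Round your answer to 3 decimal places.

-43.734 MJ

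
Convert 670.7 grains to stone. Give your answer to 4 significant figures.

1 gr = 1.02041 × 10^-5 st.
670.7 × 1.02041 × 10^-5 ≈ 0.006844 st.

0.006844 st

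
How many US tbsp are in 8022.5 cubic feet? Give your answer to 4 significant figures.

1.536e+7 US tbsp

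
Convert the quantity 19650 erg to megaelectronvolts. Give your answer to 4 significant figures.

1 erg = 624151 megaelectronvolts.
19650 × 624151 ≈ 1.226 × 10^10 MeV.

1.226 × 10^10 megaelectronvolts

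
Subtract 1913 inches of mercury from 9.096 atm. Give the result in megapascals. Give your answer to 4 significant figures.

9.096 atm = 0.921652 MPa and 1913 inHg = 6.47816 MPa.
0.921652 − 6.47816 ≈ -5.557 MPa.

-5.557 megapascals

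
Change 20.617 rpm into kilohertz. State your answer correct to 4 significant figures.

1 rpm = 1.66667 × 10^-5 kilohertz.
Thus 20.617 × 1.66667 × 10^-5 ≈ 0.0003436 kHz.

0.0003436 kHz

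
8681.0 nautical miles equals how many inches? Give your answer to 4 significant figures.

1 nautical mile = 72913.4 in.
So 8681.0 × 72913.4 ≈ 6.330 × 10^8 in.

6.330 × 10^8 in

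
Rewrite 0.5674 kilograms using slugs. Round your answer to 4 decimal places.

1 kilogram = 0.0685218 slugs.
Thus 0.5674 × 0.0685218 ≈ 0.0389 slug.

0.0389 slug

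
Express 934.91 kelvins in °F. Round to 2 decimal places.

1223.17 degrees Fahrenheit

K = (°F + 459.67) × 5/9.
Applying the formula gives 1223.17 °F.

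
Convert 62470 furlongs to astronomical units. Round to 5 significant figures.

1 furlong = 1.34473 × 10^-9 astronomical units.
Then 62470 × 1.34473 × 10^-9 ≈ 8.4005 × 10^-5 au.

8.4005 × 10^-5 au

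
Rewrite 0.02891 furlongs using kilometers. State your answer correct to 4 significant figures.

1 furlong = 0.201168 km.
0.02891 × 0.201168 ≈ 0.005816 km.

0.005816 kilometers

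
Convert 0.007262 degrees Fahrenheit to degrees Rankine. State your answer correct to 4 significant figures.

°R = °F + 459.67.
Applying the formula gives 459.7 °R.

459.7 °R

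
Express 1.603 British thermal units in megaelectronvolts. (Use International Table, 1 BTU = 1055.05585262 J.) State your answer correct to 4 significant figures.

1 BTU = 6.58514 × 10^15 megaelectronvolts.
Then 1.603 × 6.58514 × 10^15 ≈ 1.056 × 10^16 MeV.

1.056 × 10^16 megaelectronvolts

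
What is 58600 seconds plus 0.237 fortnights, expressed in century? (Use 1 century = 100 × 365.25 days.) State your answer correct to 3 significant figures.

0.000109 century

58600 s = 1.85692 × 10^-5 century and 0.237 fortnight = 9.08419 × 10^-5 century.
1.85692 × 10^-5 + 9.08419 × 10^-5 ≈ 0.000109 century.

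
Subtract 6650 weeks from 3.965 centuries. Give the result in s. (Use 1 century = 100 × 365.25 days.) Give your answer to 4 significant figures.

8.491 × 10^9 seconds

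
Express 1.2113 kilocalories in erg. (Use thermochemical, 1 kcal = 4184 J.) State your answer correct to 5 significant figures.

5.0681e+10 erg

1 kcal = 4.18400e+10 erg.
1.2113 × 4.18400e+10 ≈ 5.0681e+10 erg.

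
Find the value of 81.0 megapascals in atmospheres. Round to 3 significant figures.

799 atm

1 megapascal = 9.86923 atm.
Thus 81.0 × 9.86923 ≈ 799 atm.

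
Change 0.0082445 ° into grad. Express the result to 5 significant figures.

1 ° = 1.111111 gradians.
Then 0.0082445 × 1.111111 ≈ 0.0091606 grad.

0.0091606 gradians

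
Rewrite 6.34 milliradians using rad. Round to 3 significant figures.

0.00634 radians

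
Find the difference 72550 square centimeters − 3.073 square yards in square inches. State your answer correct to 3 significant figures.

7260 in²

72550 cm² = 11245.3 in² and 3.073 yd² = 3982.61 in².
11245.3 − 3982.61 ≈ 7260 in².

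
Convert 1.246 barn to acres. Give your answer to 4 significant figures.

3.079 × 10^-32 acre

1 barn = 2.47105 × 10^-32 acres.
1.246 × 2.47105 × 10^-32 ≈ 3.079 × 10^-32 acre.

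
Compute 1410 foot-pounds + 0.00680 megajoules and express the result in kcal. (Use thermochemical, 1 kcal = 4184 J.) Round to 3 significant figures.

2.08 kcal

1410 ft·lbf = 0.456908 kcal and 0.00680 MJ = 1.62524 kcal.
0.456908 + 1.62524 ≈ 2.08 kcal.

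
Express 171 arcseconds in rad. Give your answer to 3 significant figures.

0.000829 radians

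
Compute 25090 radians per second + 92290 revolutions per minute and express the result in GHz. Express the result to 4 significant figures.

5.531 × 10^-6 gigahertz

25090 rad/s = 3.99320 × 10^-6 GHz and 92290 rpm = 1.53817 × 10^-6 GHz.
3.99320 × 10^-6 + 1.53817 × 10^-6 ≈ 5.531 × 10^-6 GHz.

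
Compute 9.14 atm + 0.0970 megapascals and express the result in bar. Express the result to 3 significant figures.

9.14 atm = 9.261105 bar and 0.0970 MPa = 0.9700000 bar.
9.261105 + 0.9700000 ≈ 10.2 bar.

10.2 bar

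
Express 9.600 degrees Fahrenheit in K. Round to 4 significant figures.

K = (°F + 459.67) × 5/9.
Applying the formula gives 260.7 K.

260.7 kelvins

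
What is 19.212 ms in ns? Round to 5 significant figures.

1.9212 × 10^7 ns

1 ms = 1.00000 × 10^6 ns.
So 19.212 × 1.00000 × 10^6 ≈ 1.9212 × 10^7 ns.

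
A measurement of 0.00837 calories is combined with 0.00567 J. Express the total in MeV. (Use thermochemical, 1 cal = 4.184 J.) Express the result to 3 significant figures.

2.54 × 10^11 MeV

0.00837 cal = 2.18578 × 10^11 MeV and 0.00567 J = 3.53894 × 10^10 MeV.
2.18578 × 10^11 + 3.53894 × 10^10 ≈ 2.54 × 10^11 MeV.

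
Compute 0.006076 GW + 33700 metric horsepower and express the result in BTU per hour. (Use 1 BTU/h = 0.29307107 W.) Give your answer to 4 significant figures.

0.006076 GW = 2.07322e+7 BTU/h and 33700 PS = 8.45744e+7 BTU/h.
2.07322e+7 + 8.45744e+7 ≈ 1.053e+8 BTU/h.

1.053e+8 BTU per hour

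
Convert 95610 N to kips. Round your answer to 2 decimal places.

21.49 kips

1 N = 0.000224809 kip.
Then 95610 × 0.000224809 ≈ 21.49 kip.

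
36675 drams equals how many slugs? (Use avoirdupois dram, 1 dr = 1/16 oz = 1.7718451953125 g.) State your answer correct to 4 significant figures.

1 dr = 0.000121410 slug.
Thus 36675 × 0.000121410 ≈ 4.453 slug.

4.453 slug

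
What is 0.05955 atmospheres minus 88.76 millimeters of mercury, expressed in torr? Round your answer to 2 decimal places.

-43.50 torr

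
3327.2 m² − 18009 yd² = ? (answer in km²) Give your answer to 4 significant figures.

3327.2 m² = 0.00332720 km² and 18009 yd² = 0.0150578 km².
0.00332720 − 0.0150578 ≈ -0.01173 km².

-0.01173 square kilometers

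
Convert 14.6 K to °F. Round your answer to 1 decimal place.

K = (°F + 459.67) × 5/9.
Applying the formula gives -433.4 °F.

-433.4 °F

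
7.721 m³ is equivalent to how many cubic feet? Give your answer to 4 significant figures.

1 m³ = 35.3147 cubic feet.
7.721 × 35.3147 ≈ 272.7 ft³.

272.7 cubic feet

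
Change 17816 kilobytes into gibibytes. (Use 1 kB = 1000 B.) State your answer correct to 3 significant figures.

1 kB = 9.31323e-7 GiB.
Thus 17816 × 9.31323e-7 ≈ 0.0166 GiB.

0.0166 GiB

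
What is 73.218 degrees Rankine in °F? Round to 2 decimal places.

°R = °F + 459.67.
Applying the formula gives -386.45 °F.

-386.45 °F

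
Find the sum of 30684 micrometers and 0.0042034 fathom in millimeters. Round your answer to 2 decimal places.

38.37 mm

30684 μm = 30.6840 mm and 0.0042034 fathom = 7.68718 mm.
30.6840 + 7.68718 ≈ 38.37 mm.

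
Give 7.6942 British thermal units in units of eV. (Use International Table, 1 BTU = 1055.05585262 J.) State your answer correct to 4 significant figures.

5.067e+22 electronvolts

1 BTU = 6.58514e+21 electronvolts.
So 7.6942 × 6.58514e+21 ≈ 5.067e+22 eV.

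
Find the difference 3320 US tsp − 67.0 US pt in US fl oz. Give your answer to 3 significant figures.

3320 US tsp = 553.333 US fl oz and 67.0 US pt = 1072.00 US fl oz.
553.333 − 1072.00 ≈ -519 US fl oz.

-519 US fluid ounces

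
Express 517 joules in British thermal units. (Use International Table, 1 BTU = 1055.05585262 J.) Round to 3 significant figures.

0.490 BTU

1 J = 0.000947817 British thermal units.
Then 517 × 0.000947817 ≈ 0.490 BTU.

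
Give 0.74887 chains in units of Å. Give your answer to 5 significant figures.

1.5065 × 10^11 Å

1 chain = 2.01168 × 10^11 Å.
Thus 0.74887 × 2.01168 × 10^11 ≈ 1.5065 × 10^11 Å.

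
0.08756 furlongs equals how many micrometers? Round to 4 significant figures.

1.761 × 10^7 micrometers

1 furlong = 2.01168 × 10^8 μm.
So 0.08756 × 2.01168 × 10^8 ≈ 1.761 × 10^7 μm.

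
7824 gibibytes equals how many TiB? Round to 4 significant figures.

7.641 tebibytes

1 GiB = 0.0009765625 TiB.
Thus 7824 × 0.0009765625 ≈ 7.641 TiB.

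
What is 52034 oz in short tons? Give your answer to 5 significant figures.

1 oz = 3.12500 × 10^-5 short ton.
52034 × 3.12500 × 10^-5 ≈ 1.6261 short ton.

1.6261 short tons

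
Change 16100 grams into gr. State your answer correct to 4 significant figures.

248500 gr

1 g = 15.4324 grains.
Thus 16100 × 15.4324 ≈ 248500 gr.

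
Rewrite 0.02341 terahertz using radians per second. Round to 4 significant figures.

1 THz = 6.28319e+12 rad/s.
Then 0.02341 × 6.28319e+12 ≈ 1.471e+11 rad/s.

1.471e+11 radians per second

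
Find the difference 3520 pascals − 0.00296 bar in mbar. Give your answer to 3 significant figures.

32.2 mbar

3520 Pa = 35.2000 mbar and 0.00296 bar = 2.96000 mbar.
35.2000 − 2.96000 ≈ 32.2 mbar.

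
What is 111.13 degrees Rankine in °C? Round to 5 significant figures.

-211.41 degrees Celsius

°R = (°C + 273.15) × 9/5.
Applying the formula gives -211.41 °C.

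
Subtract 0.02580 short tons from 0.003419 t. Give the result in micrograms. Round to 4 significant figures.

0.003419 t = 3.41900e+9 μg and 0.02580 short ton = 2.34054e+10 μg.
3.41900e+9 − 2.34054e+10 ≈ -1.999e+10 μg.

-1.999e+10 micrograms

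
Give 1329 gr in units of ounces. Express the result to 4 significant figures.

3.038 ounces

1 gr = 0.00228571 oz.
1329 × 0.00228571 ≈ 3.038 oz.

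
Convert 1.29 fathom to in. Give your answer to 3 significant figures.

1 fathom = 72.0000 in.
1.29 × 72.0000 ≈ 92.9 in.

92.9 inches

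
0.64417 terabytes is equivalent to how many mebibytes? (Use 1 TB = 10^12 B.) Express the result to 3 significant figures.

614000 mebibytes

1 terabyte = 953674 MiB.
Thus 0.64417 × 953674 ≈ 614000 MiB.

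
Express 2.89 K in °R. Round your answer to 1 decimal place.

5.2 °R

°R = K × 9/5.
Applying the formula gives 5.2 °R.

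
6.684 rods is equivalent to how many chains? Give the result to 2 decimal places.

1 rod = 0.250000 chain.
So 6.684 × 0.250000 ≈ 1.67 chain.

1.67 chain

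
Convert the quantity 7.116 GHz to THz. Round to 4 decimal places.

1 GHz = 0.00100000 terahertz.
Then 7.116 × 0.00100000 ≈ 0.0071 THz.

0.0071 THz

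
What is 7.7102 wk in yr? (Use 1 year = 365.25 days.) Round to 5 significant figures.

0.14777 years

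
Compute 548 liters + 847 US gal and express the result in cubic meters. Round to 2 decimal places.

3.75 cubic meters

548 L = 0.548000 m³ and 847 US gal = 3.20624 m³.
0.548000 + 3.20624 ≈ 3.75 m³.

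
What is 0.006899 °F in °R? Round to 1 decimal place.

°R = °F + 459.67.
Applying the formula gives 459.7 °R.

459.7 degrees Rankine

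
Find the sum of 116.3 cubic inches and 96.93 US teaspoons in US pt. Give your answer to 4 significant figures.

116.3 in³ = 4.02771 US pt and 96.93 US tsp = 1.00969 US pt.
4.02771 + 1.00969 ≈ 5.037 US pt.

5.037 US pt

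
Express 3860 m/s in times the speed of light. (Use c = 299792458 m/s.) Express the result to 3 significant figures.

1.29e-5 c

1 meter per second = 3.33564e-9 c.
Thus 3860 × 3.33564e-9 ≈ 1.29e-5 c.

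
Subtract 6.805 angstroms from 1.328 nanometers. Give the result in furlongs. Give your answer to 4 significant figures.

3.219e-12 furlong

1.328 nm = 6.60145e-12 furlong and 6.805 Å = 3.38274e-12 furlong.
6.60145e-12 − 3.38274e-12 ≈ 3.219e-12 furlong.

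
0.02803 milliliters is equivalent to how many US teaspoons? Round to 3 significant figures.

0.00569 US tsp

1 milliliter = 0.202884 US teaspoons.
So 0.02803 × 0.202884 ≈ 0.00569 US tsp.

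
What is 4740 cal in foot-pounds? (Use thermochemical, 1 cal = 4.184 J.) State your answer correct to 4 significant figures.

1 calorie = 3.08596 ft·lbf.
So 4740 × 3.08596 ≈ 14630 ft·lbf.

14630 foot-pounds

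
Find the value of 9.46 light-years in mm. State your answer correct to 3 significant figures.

8.95e+19 mm

1 light-year = 9.46073e+18 millimeters.
9.46 × 9.46073e+18 ≈ 8.95e+19 mm.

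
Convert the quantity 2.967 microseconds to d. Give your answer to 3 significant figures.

1 μs = 1.15741 × 10^-11 days.
So 2.967 × 1.15741 × 10^-11 ≈ 3.43 × 10^-11 d.

3.43 × 10^-11 days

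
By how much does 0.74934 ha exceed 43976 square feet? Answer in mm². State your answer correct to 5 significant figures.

3.4079e+9 mm²

0.74934 ha = 7.49340e+9 mm² and 43976 ft² = 4.08550e+9 mm².
7.49340e+9 − 4.08550e+9 ≈ 3.4079e+9 mm².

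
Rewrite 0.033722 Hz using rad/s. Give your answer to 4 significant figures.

0.2119 radians per second

1 hertz = 6.28319 rad/s.
Thus 0.033722 × 6.28319 ≈ 0.2119 rad/s.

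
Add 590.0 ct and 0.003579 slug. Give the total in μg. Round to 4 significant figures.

1.702e+8 μg

590.0 ct = 1.18000e+8 μg and 0.003579 slug = 5.22316e+7 μg.
1.18000e+8 + 5.22316e+7 ≈ 1.702e+8 μg.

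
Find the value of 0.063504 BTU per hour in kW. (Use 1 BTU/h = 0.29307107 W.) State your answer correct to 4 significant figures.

1 BTU/h = 0.000293071 kW.
So 0.063504 × 0.000293071 ≈ 1.861 × 10^-5 kW.

1.861 × 10^-5 kW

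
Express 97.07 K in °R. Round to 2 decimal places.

174.73 °R

°R = K × 9/5.
Applying the formula gives 174.73 °R.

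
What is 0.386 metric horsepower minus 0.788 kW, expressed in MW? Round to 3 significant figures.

0.386 PS = 0.000283903 MW and 0.788 kW = 0.000788000 MW.
0.000283903 − 0.000788000 ≈ -0.000504 MW.

-0.000504 MW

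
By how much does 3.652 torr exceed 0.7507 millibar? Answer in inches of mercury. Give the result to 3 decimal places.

0.122 inHg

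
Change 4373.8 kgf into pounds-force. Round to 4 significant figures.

9643 lbf

1 kgf = 2.20462 pounds-force.
So 4373.8 × 2.20462 ≈ 9643 lbf.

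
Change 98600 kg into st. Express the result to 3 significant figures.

15500 st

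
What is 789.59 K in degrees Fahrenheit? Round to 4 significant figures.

K = (°F + 459.67) × 5/9.
Applying the formula gives 961.6 °F.

961.6 degrees Fahrenheit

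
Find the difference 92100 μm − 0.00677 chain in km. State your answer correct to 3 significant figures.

-4.41e-5 kilometers

92100 μm = 9.21000e-5 km and 0.00677 chain = 0.000136191 km.
9.21000e-5 − 0.000136191 ≈ -4.41e-5 km.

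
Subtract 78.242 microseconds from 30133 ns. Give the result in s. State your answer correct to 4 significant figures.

-4.811e-5 seconds

30133 ns = 3.01330e-5 s and 78.242 μs = 7.82420e-5 s.
3.01330e-5 − 7.82420e-5 ≈ -4.811e-5 s.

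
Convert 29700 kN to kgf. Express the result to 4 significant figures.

3.029e+6 kgf

1 kilonewton = 101.972 kgf.
Thus 29700 × 101.972 ≈ 3.029e+6 kgf.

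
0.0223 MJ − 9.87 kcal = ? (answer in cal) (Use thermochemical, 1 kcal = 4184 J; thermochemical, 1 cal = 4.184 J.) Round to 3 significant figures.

-4540 calories

0.0223 MJ = 5329.83 cal and 9.87 kcal = 9870.00 cal.
5329.83 − 9870.00 ≈ -4540 cal.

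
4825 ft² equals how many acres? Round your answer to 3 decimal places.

0.111 acre

1 square foot = 2.29568 × 10^-5 acres.
So 4825 × 2.29568 × 10^-5 ≈ 0.111 acre.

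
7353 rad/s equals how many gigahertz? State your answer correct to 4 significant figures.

1 radian per second = 1.59155 × 10^-10 gigahertz.
7353 × 1.59155 × 10^-10 ≈ 1.170 × 10^-6 GHz.

1.170 × 10^-6 gigahertz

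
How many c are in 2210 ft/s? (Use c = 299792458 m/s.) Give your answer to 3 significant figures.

1 foot per second = 1.01670e-9 c.
Thus 2210 × 1.01670e-9 ≈ 2.25e-6 c.

2.25e-6 times the speed of light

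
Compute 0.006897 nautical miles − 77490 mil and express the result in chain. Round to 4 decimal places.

0.5371 chain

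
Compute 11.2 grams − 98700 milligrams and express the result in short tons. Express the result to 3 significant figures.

-9.65e-5 short ton

11.2 g = 1.23459e-5 short ton and 98700 mg = 0.000108798 short ton.
1.23459e-5 − 0.000108798 ≈ -9.65e-5 short ton.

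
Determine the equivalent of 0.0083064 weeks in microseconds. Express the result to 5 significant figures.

5.0237 × 10^9 μs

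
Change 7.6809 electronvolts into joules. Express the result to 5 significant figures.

1.2306 × 10^-18 J

1 electronvolt = 1.60218 × 10^-19 joules.
So 7.6809 × 1.60218 × 10^-19 ≈ 1.2306 × 10^-18 J.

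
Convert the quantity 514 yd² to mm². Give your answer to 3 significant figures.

4.30 × 10^8 mm²

1 square yard = 836127 mm².
So 514 × 836127 ≈ 4.30 × 10^8 mm².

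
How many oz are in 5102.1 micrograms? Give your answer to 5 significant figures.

1 μg = 3.52740e-8 oz.
So 5102.1 × 3.52740e-8 ≈ 0.00017997 oz.

0.00017997 oz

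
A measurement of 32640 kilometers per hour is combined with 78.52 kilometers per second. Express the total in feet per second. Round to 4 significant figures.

287400 ft/s

32640 km/h = 29746.3 ft/s and 78.52 km/s = 257612 ft/s.
29746.3 + 257612 ≈ 287400 ft/s.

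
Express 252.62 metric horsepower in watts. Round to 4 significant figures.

185800 W

1 metric horsepower = 735.499 W.
Then 252.62 × 735.499 ≈ 185800 W.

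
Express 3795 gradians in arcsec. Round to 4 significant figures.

1 grad = 3240.00 arcseconds.
3795 × 3240.00 ≈ 1.230e+7 arcsec.

1.230e+7 arcsec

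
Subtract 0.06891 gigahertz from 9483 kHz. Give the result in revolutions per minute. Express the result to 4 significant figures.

-3.566 × 10^9 rpm

9483 kHz = 5.68980 × 10^8 rpm and 0.06891 GHz = 4.13460 × 10^9 rpm.
5.68980 × 10^8 − 4.13460 × 10^9 ≈ -3.566 × 10^9 rpm.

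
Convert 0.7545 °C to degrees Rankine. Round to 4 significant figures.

493.0 degrees Rankine

°R = (°C + 273.15) × 9/5.
Applying the formula gives 493.0 °R.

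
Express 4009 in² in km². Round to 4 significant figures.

2.586e-6 km²

1 in² = 6.45160e-10 km².
Thus 4009 × 6.45160e-10 ≈ 2.586e-6 km².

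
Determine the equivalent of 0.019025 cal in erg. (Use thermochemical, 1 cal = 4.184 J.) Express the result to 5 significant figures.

1 cal = 4.18400e+7 ergs.
Then 0.019025 × 4.18400e+7 ≈ 796010 erg.

796010 erg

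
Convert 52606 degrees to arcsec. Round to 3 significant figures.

1.89e+8 arcsec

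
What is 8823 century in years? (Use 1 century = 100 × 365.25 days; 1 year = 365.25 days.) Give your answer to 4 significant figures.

1 century = 100.000 yr.
8823 × 100.000 ≈ 882300 yr.

882300 years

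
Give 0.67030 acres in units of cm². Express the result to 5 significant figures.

2.7126e+7 square centimeters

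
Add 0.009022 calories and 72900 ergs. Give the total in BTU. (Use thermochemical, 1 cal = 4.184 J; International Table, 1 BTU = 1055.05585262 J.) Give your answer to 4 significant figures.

4.269e-5 BTU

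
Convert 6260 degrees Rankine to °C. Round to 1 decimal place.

°R = (°C + 273.15) × 9/5.
Applying the formula gives 3204.6 °C.

3204.6 °C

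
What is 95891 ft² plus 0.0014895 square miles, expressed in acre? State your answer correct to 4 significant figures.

3.155 acres

95891 ft² = 2.20135 acre and 0.0014895 mi² = 0.953280 acre.
2.20135 + 0.953280 ≈ 3.155 acre.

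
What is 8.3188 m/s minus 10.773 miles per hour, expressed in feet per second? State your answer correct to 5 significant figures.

8.3188 m/s = 27.2927 ft/s and 10.773 mph = 15.8004 ft/s.
27.2927 − 15.8004 ≈ 11.492 ft/s.

11.492 ft/s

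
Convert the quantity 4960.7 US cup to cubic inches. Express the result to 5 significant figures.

1 US cup = 14.4375 in³.
Then 4960.7 × 14.4375 ≈ 71620 in³.

71620 in³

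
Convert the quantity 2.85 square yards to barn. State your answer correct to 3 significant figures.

1 yd² = 8.36127 × 10^27 barns.
Thus 2.85 × 8.36127 × 10^27 ≈ 2.38 × 10^28 barn.

2.38 × 10^28 barns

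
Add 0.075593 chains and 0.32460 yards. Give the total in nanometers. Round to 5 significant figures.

0.075593 chain = 1.52069 × 10^9 nm and 0.32460 yd = 2.96814 × 10^8 nm.
1.52069 × 10^9 + 2.96814 × 10^8 ≈ 1.8175 × 10^9 nm.

1.8175 × 10^9 nanometers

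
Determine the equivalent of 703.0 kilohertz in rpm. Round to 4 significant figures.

1 kHz = 60000.0 rpm.
703.0 × 60000.0 ≈ 4.218e+7 rpm.

4.218e+7 rpm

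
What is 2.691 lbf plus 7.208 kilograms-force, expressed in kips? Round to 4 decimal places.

2.691 lbf = 0.00269100 kip and 7.208 kgf = 0.0158909 kip.
0.00269100 + 0.0158909 ≈ 0.0186 kip.

0.0186 kip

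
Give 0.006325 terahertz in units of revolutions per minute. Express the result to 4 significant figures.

3.795 × 10^11 rpm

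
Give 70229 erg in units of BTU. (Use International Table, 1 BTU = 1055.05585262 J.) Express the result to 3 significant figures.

1 erg = 9.47817e-11 BTU.
70229 × 9.47817e-11 ≈ 6.66e-6 BTU.

6.66e-6 British thermal units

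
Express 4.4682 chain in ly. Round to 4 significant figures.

1 chain = 2.12635 × 10^-15 ly.
Thus 4.4682 × 2.12635 × 10^-15 ≈ 9.501 × 10^-15 ly.

9.501 × 10^-15 ly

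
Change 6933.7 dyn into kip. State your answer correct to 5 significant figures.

1 dyn = 2.24809 × 10^-9 kip.
Then 6933.7 × 2.24809 × 10^-9 ≈ 1.5588 × 10^-5 kip.

1.5588 × 10^-5 kip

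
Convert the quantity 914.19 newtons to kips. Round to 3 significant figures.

1 newton = 0.000224809 kips.
914.19 × 0.000224809 ≈ 0.206 kip.

0.206 kip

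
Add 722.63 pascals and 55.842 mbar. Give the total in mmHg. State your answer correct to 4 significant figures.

722.63 Pa = 5.42017 mmHg and 55.842 mbar = 41.8849 mmHg.
5.42017 + 41.8849 ≈ 47.31 mmHg.

47.31 mmHg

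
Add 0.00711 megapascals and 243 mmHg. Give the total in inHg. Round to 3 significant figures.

11.7 inHg

0.00711 MPa = 2.09958 inHg and 243 mmHg = 9.56693 inHg.
2.09958 + 9.56693 ≈ 11.7 inHg.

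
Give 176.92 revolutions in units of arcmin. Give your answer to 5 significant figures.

1 revolution = 21600.0 arcmin.
So 176.92 × 21600.0 ≈ 3.8215e+6 arcmin.

3.8215e+6 arcmin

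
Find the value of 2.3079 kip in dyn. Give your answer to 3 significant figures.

1.03e+9 dynes

1 kip = 4.44822e+8 dynes.
So 2.3079 × 4.44822e+8 ≈ 1.03e+9 dyn.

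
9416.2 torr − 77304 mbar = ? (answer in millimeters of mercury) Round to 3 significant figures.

-48600 mmHg

9416.2 torr = 9416.20 mmHg and 77304 mbar = 57982.8 mmHg.
9416.20 − 57982.8 ≈ -48600 mmHg.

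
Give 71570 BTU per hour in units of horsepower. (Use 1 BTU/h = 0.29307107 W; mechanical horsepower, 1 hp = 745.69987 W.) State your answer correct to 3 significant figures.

1 BTU per hour = 0.000393015 horsepower.
Thus 71570 × 0.000393015 ≈ 28.1 hp.

28.1 horsepower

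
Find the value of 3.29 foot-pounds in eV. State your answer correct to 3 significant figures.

1 ft·lbf = 8.46235 × 10^18 eV.
Then 3.29 × 8.46235 × 10^18 ≈ 2.78 × 10^19 eV.

2.78 × 10^19 electronvolts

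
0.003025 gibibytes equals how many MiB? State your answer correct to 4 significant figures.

1 GiB = 1024.00 MiB.
Then 0.003025 × 1024.00 ≈ 3.098 MiB.

3.098 MiB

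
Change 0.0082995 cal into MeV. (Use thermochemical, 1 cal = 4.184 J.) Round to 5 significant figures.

1 calorie = 2.61145 × 10^13 MeV.
So 0.0082995 × 2.61145 × 10^13 ≈ 2.1674 × 10^11 MeV.

2.1674 × 10^11 MeV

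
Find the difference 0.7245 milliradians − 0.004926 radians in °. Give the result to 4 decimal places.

-0.2407 degrees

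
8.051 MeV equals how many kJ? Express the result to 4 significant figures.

1 MeV = 1.60218 × 10^-16 kilojoules.
Thus 8.051 × 1.60218 × 10^-16 ≈ 1.290 × 10^-15 kJ.

1.290 × 10^-15 kJ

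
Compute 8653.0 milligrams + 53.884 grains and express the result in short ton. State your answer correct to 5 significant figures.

1.3387e-5 short ton

8653.0 mg = 9.53830e-6 short ton and 53.884 gr = 3.84886e-6 short ton.
9.53830e-6 + 3.84886e-6 ≈ 1.3387e-5 short ton.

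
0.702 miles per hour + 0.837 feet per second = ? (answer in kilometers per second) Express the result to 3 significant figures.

0.000569 km/s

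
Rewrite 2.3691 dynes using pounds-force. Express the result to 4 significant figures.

1 dyne = 2.24809 × 10^-6 pounds-force.
2.3691 × 2.24809 × 10^-6 ≈ 5.326 × 10^-6 lbf.

5.326 × 10^-6 lbf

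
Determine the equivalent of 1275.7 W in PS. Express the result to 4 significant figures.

1 W = 0.00135962 PS.
1275.7 × 0.00135962 ≈ 1.734 PS.

1.734 PS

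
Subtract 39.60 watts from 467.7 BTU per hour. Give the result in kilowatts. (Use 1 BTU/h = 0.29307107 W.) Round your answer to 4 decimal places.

0.0975 kilowatts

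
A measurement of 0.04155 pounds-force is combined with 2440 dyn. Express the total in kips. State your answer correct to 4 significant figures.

0.04155 lbf = 4.15500 × 10^-5 kip and 2440 dyn = 5.48534 × 10^-6 kip.
4.15500 × 10^-5 + 5.48534 × 10^-6 ≈ 4.704 × 10^-5 kip.

4.704 × 10^-5 kip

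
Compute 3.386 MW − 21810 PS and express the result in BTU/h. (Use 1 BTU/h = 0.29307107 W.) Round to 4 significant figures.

-4.318 × 10^7 BTU per hour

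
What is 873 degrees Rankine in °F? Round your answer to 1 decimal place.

°R = °F + 459.67.
Applying the formula gives 413.3 °F.

413.3 °F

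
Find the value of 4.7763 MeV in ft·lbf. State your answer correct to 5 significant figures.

5.6442 × 10^-13 ft·lbf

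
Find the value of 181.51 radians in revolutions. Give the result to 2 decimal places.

1 radian = 0.159155 revolutions.
181.51 × 0.159155 ≈ 28.89 rev.

28.89 revolutions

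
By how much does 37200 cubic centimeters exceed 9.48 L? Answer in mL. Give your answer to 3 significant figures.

27700 milliliters

37200 cm³ = 37200.0 mL and 9.48 L = 9480.00 mL.
37200.0 − 9480.00 ≈ 27700 mL.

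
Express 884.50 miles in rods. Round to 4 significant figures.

283000 rod

1 mile = 320.000 rod.
884.50 × 320.000 ≈ 283000 rod.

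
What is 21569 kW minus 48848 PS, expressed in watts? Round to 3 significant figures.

-1.44 × 10^7 watts

21569 kW = 2.15690 × 10^7 W and 48848 PS = 3.59276 × 10^7 W.
2.15690 × 10^7 − 3.59276 × 10^7 ≈ -1.44 × 10^7 W.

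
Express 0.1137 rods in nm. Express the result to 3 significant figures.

5.72 × 10^8 nm

1 rod = 5.02920 × 10^9 nm.
Then 0.1137 × 5.02920 × 10^9 ≈ 5.72 × 10^8 nm.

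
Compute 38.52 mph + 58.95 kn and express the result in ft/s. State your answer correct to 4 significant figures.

38.52 mph = 56.4960 ft/s and 58.95 kn = 99.4964 ft/s.
56.4960 + 99.4964 ≈ 156.0 ft/s.

156.0 feet per second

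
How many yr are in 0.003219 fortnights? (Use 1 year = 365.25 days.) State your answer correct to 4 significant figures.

1 fortnight = 0.0383299 yr.
0.003219 × 0.0383299 ≈ 0.0001234 yr.

0.0001234 years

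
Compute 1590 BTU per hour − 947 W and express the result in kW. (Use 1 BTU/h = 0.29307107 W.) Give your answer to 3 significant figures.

-0.481 kW

1590 BTU/h = 0.465983 kW and 947 W = 0.947000 kW.
0.465983 − 0.947000 ≈ -0.481 kW.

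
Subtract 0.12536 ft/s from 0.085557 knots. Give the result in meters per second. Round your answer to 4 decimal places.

0.0058 meters per second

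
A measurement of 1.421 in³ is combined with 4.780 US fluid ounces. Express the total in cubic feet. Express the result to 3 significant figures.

1.421 in³ = 0.000822338 ft³ and 4.780 US fl oz = 0.00499213 ft³.
0.000822338 + 0.00499213 ≈ 0.00581 ft³.

0.00581 cubic feet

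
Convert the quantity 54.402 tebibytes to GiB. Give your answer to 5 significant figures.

55708 GiB

1 tebibyte = 1024.00 GiB.
So 54.402 × 1024.00 ≈ 55708 GiB.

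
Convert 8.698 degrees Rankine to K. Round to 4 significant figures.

4.832 K

°R = K × 9/5.
Applying the formula gives 4.832 K.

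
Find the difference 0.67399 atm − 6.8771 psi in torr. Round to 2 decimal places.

0.67399 atm = 512.232 torr and 6.8771 psi = 355.649 torr.
512.232 − 355.649 ≈ 156.58 torr.

156.58 torr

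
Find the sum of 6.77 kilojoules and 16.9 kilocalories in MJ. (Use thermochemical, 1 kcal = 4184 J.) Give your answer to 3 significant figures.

6.77 kJ = 0.00677000 MJ and 16.9 kcal = 0.0707096 MJ.
0.00677000 + 0.0707096 ≈ 0.0775 MJ.

0.0775 MJ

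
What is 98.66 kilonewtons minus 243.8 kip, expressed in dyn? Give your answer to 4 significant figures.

98.66 kN = 9.86600e+9 dyn and 243.8 kip = 1.08448e+11 dyn.
9.86600e+9 − 1.08448e+11 ≈ -9.858e+10 dyn.

-9.858e+10 dyn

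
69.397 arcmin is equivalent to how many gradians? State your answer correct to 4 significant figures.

1.285 grad

1 arcmin = 0.0185185 grad.
Then 69.397 × 0.0185185 ≈ 1.285 grad.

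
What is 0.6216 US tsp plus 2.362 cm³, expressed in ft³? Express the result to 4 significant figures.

0.6216 US tsp = 0.000108198 ft³ and 2.362 cm³ = 8.34132e-5 ft³.
0.000108198 + 8.34132e-5 ≈ 0.0001916 ft³.

0.0001916 ft³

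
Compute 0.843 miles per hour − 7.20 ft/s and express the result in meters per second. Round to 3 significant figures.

0.843 mph = 0.376855 m/s and 7.20 ft/s = 2.19456 m/s.
0.376855 − 2.19456 ≈ -1.82 m/s.

-1.82 m/s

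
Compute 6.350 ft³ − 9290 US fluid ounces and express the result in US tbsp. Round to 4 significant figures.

-6420 US tbsp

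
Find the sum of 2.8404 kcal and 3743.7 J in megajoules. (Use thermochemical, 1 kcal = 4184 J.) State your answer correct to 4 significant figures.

2.8404 kcal = 0.0118842 MJ and 3743.7 J = 0.00374370 MJ.
0.0118842 + 0.00374370 ≈ 0.01563 MJ.

0.01563 MJ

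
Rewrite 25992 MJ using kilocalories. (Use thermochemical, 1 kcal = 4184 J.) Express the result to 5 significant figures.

6.2122 × 10^6 kcal

1 megajoule = 239.006 kilocalories.
Thus 25992 × 239.006 ≈ 6.2122 × 10^6 kcal.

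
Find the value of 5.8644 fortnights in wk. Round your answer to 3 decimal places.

1 fortnight = 2.00000 wk.
Thus 5.8644 × 2.00000 ≈ 11.729 wk.

11.729 wk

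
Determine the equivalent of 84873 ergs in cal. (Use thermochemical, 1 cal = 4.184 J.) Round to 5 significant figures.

0.0020285 cal

1 erg = 2.39006 × 10^-8 calories.
Then 84873 × 2.39006 × 10^-8 ≈ 0.0020285 cal.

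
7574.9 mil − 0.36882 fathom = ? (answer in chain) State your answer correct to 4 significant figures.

-0.02396 chain

7574.9 mil = 0.00956427 chain and 0.36882 fathom = 0.0335291 chain.
0.00956427 − 0.0335291 ≈ -0.02396 chain.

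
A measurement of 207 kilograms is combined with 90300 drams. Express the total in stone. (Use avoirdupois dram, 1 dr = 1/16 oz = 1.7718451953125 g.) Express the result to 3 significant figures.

57.8 stone

207 kg = 32.5969 st and 90300 dr = 25.1953 st.
32.5969 + 25.1953 ≈ 57.8 st.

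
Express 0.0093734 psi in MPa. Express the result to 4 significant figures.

6.463 × 10^-5 MPa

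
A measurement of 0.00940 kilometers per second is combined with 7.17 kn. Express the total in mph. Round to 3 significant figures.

0.00940 km/s = 21.0272 mph and 7.17 kn = 8.25109 mph.
21.0272 + 8.25109 ≈ 29.3 mph.

29.3 mph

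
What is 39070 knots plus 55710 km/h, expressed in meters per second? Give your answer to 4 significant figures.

39070 kn = 20099.3 m/s and 55710 km/h = 15475.0 m/s.
20099.3 + 15475.0 ≈ 35570 m/s.

35570 meters per second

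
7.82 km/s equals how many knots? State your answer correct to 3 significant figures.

1 km/s = 1943.84 kn.
Then 7.82 × 1943.84 ≈ 15200 kn.

15200 knots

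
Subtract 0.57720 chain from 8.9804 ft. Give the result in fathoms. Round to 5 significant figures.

-4.8525 fathoms

8.9804 ft = 1.49673 fathom and 0.57720 chain = 6.34920 fathom.
1.49673 − 6.34920 ≈ -4.8525 fathom.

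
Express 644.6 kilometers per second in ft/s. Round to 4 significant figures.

1 kilometer per second = 3280.84 feet per second.
644.6 × 3280.84 ≈ 2.115 × 10^6 ft/s.

2.115 × 10^6 feet per second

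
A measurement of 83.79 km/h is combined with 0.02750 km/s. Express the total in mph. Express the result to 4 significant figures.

83.79 km/h = 52.0647 mph and 0.02750 km/s = 61.5157 mph.
52.0647 + 61.5157 ≈ 113.6 mph.

113.6 miles per hour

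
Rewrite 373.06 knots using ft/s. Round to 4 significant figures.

629.7 ft/s

1 kn = 1.68781 ft/s.
So 373.06 × 1.68781 ≈ 629.7 ft/s.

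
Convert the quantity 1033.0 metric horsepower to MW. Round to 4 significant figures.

0.7598 MW

1 PS = 0.000735499 MW.
So 1033.0 × 0.000735499 ≈ 0.7598 MW.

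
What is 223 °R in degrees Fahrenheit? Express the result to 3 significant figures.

°R = °F + 459.67.
Applying the formula gives -237 °F.

-237 °F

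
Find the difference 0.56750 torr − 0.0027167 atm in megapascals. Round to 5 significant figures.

-0.00019961 MPa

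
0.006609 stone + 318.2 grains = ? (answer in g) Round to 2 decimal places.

62.59 g

0.006609 st = 41.9691 g and 318.2 gr = 20.6190 g.
41.9691 + 20.6190 ≈ 62.59 g.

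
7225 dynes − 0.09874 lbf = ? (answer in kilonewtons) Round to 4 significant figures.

-0.0003670 kN

7225 dyn = 7.22500e-5 kN and 0.09874 lbf = 0.000439217 kN.
7.22500e-5 − 0.000439217 ≈ -0.0003670 kN.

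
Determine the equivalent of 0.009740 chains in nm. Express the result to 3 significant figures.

1.96e+8 nm

1 chain = 2.01168e+10 nm.
Thus 0.009740 × 2.01168e+10 ≈ 1.96e+8 nm.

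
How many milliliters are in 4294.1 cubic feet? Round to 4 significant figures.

1.216 × 10^8 milliliters

1 cubic foot = 28316.8 milliliters.
4294.1 × 28316.8 ≈ 1.216 × 10^8 mL.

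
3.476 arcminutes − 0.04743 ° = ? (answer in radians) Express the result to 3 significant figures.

3.476 arcmin = 0.00101113 rad and 0.04743 ° = 0.000827810 rad.
0.00101113 − 0.000827810 ≈ 0.000183 rad.

0.000183 rad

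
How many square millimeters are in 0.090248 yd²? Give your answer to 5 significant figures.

1 yd² = 836127 square millimeters.
0.090248 × 836127 ≈ 75459 mm².

75459 mm²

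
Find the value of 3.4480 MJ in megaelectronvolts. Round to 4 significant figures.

2.152e+19 MeV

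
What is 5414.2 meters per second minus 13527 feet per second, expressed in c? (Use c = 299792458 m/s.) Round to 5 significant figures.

4.3069e-6 times the speed of light

5414.2 m/s = 1.80598e-5 c and 13527 ft/s = 1.37529e-5 c.
1.80598e-5 − 1.37529e-5 ≈ 4.3069e-6 c.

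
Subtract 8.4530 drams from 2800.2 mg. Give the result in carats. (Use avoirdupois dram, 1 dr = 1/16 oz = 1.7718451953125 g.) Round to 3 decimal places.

-60.886 ct

2800.2 mg = 14.0010 ct and 8.4530 dr = 74.8870 ct.
14.0010 − 74.8870 ≈ -60.886 ct.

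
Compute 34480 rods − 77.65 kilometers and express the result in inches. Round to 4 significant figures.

34480 rod = 6.82704 × 10^6 in and 77.65 km = 3.05709 × 10^6 in.
6.82704 × 10^6 − 3.05709 × 10^6 ≈ 3.770 × 10^6 in.

3.770 × 10^6 inches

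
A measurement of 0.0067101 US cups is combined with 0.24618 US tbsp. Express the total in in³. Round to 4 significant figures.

0.0067101 US cup = 0.0968771 in³ and 0.24618 US tbsp = 0.222139 in³.
0.0968771 + 0.222139 ≈ 0.3190 in³.

0.3190 cubic inches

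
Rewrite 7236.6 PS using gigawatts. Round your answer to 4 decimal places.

1 metric horsepower = 7.35499 × 10^-7 gigawatts.
Thus 7236.6 × 7.35499 × 10^-7 ≈ 0.0053 GW.

0.0053 GW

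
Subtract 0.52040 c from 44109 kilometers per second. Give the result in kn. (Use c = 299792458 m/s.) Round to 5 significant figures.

-2.1752e+8 kn

44109 km/s = 8.57410e+7 kn and 0.52040 c = 3.03263e+8 kn.
8.57410e+7 − 3.03263e+8 ≈ -2.1752e+8 kn.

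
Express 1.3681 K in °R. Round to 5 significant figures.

2.4626 °R

°R = K × 9/5.
Applying the formula gives 2.4626 °R.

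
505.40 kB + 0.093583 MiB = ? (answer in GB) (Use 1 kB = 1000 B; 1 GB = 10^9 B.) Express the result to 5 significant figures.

505.40 kB = 0.000505400 GB and 0.093583 MiB = 9.81289 × 10^-5 GB.
0.000505400 + 9.81289 × 10^-5 ≈ 0.00060353 GB.

0.00060353 gigabytes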